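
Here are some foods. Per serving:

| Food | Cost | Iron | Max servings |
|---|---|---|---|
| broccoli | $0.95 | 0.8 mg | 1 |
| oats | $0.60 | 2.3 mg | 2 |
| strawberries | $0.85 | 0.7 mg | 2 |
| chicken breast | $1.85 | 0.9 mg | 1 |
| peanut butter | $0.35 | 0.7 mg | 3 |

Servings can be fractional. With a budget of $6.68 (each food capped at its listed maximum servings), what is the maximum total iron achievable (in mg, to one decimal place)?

9.8 mg

Iron per dollar: oats 3.833, peanut butter 2, broccoli 0.8421, strawberries 0.8235, chicken breast 0.4865.
Take 2 servings of oats: spends $1.20, +4.6 mg iron (running total 4.6 mg).
Take 3 servings of peanut butter: spends $1.05, +2.1 mg iron (running total 6.7 mg).
Take 1 serving of broccoli: spends $0.95, +0.8 mg iron (running total 7.5 mg).
Take 2 servings of strawberries: spends $1.70, +1.4 mg iron (running total 8.9 mg).
Take 0.9622 servings of chicken breast: spends $1.78, +0.9 mg iron (running total 9.8 mg).
Filling greedily by iron-per-dollar is optimal for one linear limit, giving 9.8 mg.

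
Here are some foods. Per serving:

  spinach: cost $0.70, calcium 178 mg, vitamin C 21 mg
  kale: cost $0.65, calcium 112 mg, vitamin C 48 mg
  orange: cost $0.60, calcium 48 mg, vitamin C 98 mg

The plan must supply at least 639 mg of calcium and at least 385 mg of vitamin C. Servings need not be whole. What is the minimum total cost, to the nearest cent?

The cheapest plan sits at a corner of the feasible region — with two constraints it uses at most two foods.
spinach only: max(639/178, 385/21) = 18.33 servings → $12.83.
kale only: max(639/112, 385/48) = 8.021 servings → $5.21.
orange only: max(639/48, 385/98) = 13.31 servings → $7.99.
spinach + kale: the both-tight solution has a negative serving — not a feasible corner.
spinach + orange with both tight: 2.686 servings and 3.353 servings → $3.89.
kale + orange with both tight: 5.09 servings and 1.435 servings → $4.17.
The minimum over all feasible corners is $3.89.

$3.89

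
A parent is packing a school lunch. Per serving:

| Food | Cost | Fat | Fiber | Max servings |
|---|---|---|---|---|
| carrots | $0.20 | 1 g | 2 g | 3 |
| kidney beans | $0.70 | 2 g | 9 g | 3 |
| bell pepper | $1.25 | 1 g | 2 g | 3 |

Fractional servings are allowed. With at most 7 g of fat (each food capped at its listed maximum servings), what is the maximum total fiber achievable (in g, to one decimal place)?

Fiber per g fat: kidney beans 4.5, carrots 2, bell pepper 2.
Take 3 servings of kidney beans: uses 6 g fat, +27.0 g fiber (running total 27.0 g).
Take 1 serving of carrots: uses 1 g fat, +2.0 g fiber (running total 29.0 g).
Filling greedily by fiber-per-g fat is optimal for one linear limit, giving 29.0 g.

29.0 g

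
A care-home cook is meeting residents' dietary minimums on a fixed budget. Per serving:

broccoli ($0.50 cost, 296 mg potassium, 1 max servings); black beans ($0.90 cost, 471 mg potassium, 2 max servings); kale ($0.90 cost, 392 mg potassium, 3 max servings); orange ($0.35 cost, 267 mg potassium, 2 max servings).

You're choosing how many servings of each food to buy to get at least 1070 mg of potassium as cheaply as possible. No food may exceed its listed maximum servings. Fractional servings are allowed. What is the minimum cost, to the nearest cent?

$1.66

Cost per mg of potassium: orange $0.0013, broccoli $0.0017, black beans $0.0019, kale $0.0023.
Take 2 servings of orange: +534.0 mg potassium for $0.70 (total $0.70, still need 536.0 mg).
Take 1 serving of broccoli: +296.0 mg potassium for $0.50 (total $1.20, still need 240.0 mg).
Take 0.5096 servings of black beans: +240.0 mg potassium for $0.46 (total $1.66, still need 0.0 mg).
Greedy by cheapest-per-mg is optimal for a single linear constraint, so the minimum cost is $1.66.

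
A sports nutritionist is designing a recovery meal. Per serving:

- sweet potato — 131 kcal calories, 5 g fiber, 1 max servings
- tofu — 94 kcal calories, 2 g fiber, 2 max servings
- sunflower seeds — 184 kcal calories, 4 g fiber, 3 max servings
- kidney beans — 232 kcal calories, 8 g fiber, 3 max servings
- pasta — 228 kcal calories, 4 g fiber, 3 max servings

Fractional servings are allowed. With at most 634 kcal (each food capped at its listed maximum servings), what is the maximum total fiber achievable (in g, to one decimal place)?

22.3 g

Fiber per kcal: sweet potato 0.03817, kidney beans 0.03448, sunflower seeds 0.02174, tofu 0.02128, pasta 0.01754.
Take 1 serving of sweet potato: uses 131 kcal, +5.0 g fiber (running total 5.0 g).
Take 2.168 servings of kidney beans: uses 503 kcal, +17.3 g fiber (running total 22.3 g).
Filling greedily by fiber-per-kcal is optimal for one linear limit, giving 22.3 g.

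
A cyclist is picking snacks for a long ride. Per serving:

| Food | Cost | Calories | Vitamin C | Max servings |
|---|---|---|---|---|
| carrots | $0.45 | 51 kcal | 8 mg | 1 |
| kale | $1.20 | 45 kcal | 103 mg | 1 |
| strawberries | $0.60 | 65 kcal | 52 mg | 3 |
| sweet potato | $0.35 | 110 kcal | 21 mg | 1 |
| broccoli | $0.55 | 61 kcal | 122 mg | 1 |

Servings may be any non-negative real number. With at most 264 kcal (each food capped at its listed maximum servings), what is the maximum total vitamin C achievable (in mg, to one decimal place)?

Vitamin C per kcal: kale 2.289, broccoli 2, strawberries 0.8, sweet potato 0.1909, carrots 0.1569.
Take 1 serving of kale: uses 45 kcal, +103.0 mg vitamin C (running total 103.0 mg).
Take 1 serving of broccoli: uses 61 kcal, +122.0 mg vitamin C (running total 225.0 mg).
Take 2.431 servings of strawberries: uses 158 kcal, +126.4 mg vitamin C (running total 351.4 mg).
Filling greedily by vitamin C-per-kcal is optimal for one linear limit, giving 351.4 mg.

351.4 mg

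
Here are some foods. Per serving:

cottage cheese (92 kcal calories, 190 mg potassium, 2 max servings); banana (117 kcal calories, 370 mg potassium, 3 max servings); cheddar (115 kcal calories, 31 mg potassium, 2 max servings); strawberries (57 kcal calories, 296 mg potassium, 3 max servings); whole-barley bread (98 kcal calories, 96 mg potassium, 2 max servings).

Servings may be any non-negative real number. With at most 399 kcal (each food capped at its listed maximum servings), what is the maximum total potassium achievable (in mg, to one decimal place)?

Potassium per kcal: strawberries 5.193, banana 3.162, cottage cheese 2.065, whole-barley bread 0.9796, cheddar 0.2696.
Take 3 servings of strawberries: uses 171 kcal, +888.0 mg potassium (running total 888.0 mg).
Take 1.949 servings of banana: uses 228 kcal, +721.0 mg potassium (running total 1609.0 mg).
Filling greedily by potassium-per-kcal is optimal for one linear limit, giving 1609.0 mg.

1609.0 mg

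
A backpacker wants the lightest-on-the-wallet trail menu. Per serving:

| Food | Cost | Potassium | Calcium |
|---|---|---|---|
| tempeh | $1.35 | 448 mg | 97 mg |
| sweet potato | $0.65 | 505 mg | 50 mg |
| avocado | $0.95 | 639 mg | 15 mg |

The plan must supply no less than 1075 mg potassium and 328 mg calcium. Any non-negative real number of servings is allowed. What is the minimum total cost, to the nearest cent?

$4.26

Check every corner: each single food scaled to meet both minima, and each pair solved so both constraints bind.
tempeh only: max(1075/448, 328/97) = 3.381 servings → $4.56.
sweet potato only: max(1075/505, 328/50) = 6.56 servings → $4.26.
avocado only: max(1075/639, 328/15) = 21.87 servings → $20.77.
tempeh + sweet potato: the both-tight solution has a negative serving — not a feasible corner.
tempeh + avocado with both targets exact would need a negative amount; discard.
sweet potato + avocado: intersection lies outside the first quadrant.
Cheapest feasible corner: $4.26.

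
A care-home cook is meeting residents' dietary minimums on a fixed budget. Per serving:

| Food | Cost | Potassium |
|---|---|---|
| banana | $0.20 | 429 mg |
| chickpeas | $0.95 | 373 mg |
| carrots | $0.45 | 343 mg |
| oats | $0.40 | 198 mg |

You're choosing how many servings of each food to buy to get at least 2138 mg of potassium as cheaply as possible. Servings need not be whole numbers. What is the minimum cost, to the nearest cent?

Cost per mg of potassium: banana $0.0005, carrots $0.0013, oats $0.0020, chickpeas $0.0025.
With no serving limits, use only banana: 2138 mg / 429 mg = 4.984 servings × $0.20 = $1.00.

$1.00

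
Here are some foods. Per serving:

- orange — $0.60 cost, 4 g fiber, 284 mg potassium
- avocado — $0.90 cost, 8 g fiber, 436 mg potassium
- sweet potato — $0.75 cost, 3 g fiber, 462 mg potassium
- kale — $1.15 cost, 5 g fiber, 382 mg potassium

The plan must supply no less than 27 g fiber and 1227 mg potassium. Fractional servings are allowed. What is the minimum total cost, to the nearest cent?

$3.04

At the optimum either one food covers both requirements or two foods hit both targets exactly; no other combination can be cheaper.
orange only: max(27/4, 1227/284) = 6.75 servings → $4.05.
avocado only: max(27/8, 1227/436) = 3.375 servings → $3.04.
sweet potato only: max(27/3, 1227/462) = 9 servings → $6.75.
kale only: max(27/5, 1227/382) = 5.4 servings → $6.21.
orange + avocado: intersection lies outside the first quadrant.
orange + sweet potato with both targets exact would need a negative amount; discard.
orange + kale: the both-tight solution has a negative serving — not a feasible corner.
avocado + sweet potato: the both-tight solution has a negative serving — not a feasible corner.
avocado + kale: intersection lies outside the first quadrant.
sweet potato + kale: the both-tight solution has a negative serving — not a feasible corner.
So the least-cost plan costs $3.04.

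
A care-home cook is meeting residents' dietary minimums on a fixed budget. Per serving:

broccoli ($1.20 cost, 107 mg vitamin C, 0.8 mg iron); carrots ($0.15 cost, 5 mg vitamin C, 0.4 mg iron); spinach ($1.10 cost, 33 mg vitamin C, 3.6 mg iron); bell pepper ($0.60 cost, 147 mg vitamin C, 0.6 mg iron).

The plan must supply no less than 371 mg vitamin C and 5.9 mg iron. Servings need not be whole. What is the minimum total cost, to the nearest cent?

For a min-cost LP with two ≥-constraints, a basic feasible solution has at most two positive variables.
broccoli only: max(371/107, 5.9/0.8) = 7.375 servings → $8.85.
carrots only: max(371/5, 5.9/0.4) = 74.2 servings → $11.13.
spinach only: max(371/33, 5.9/3.6) = 11.24 servings → $12.37.
bell pepper only: max(371/147, 5.9/0.6) = 9.833 servings → $5.90.
broccoli + carrots with both tight: 3.064 servings and 8.621 servings → $4.97.
broccoli + spinach with both tight: 3.18 servings and 0.9323 servings → $4.84.
broccoli + bell pepper: the both-tight solution has a negative serving — not a feasible corner.
carrots + spinach with both targets exact would need a negative amount; discard.
carrots + bell pepper with both tight: 11.55 servings and 2.131 servings → $3.01.
spinach + bell pepper with both tight: 1.266 servings and 2.24 servings → $2.74.
So the least-cost plan costs $2.74.

$2.74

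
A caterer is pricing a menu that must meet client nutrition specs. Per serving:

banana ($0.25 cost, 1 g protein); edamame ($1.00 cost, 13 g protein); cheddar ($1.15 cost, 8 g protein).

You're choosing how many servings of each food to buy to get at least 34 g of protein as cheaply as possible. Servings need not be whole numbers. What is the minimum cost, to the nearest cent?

$2.62

Cost per g of protein: edamame $0.0769, cheddar $0.1437, banana $0.2500.
With no serving limits, use only edamame: 34 g / 13 g = 2.615 servings × $1.00 = $2.62.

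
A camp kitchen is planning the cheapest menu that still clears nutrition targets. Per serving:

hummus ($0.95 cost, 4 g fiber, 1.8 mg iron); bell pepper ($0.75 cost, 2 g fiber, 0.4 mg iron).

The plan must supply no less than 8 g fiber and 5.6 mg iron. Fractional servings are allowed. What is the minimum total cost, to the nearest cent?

$2.96

hummus only: max(8/4, 5.6/1.8) = 3.111 servings → $2.96.
bell pepper only: max(8/2, 5.6/0.4) = 14 servings → $10.50.
hummus + bell pepper: intersection lies outside the first quadrant.
The minimum over all feasible corners is $2.96.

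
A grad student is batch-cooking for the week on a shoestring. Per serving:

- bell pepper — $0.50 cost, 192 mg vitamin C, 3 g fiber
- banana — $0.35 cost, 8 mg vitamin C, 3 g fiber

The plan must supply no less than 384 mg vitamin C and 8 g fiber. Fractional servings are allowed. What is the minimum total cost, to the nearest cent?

Minimising a linear cost over {vitamin C ≥ 384, fiber ≥ 8, servings ≥ 0} — the optimum is at a vertex, using one or two foods.
bell pepper only: max(384/192, 8/3) = 2.667 servings → $1.33.
banana only: max(384/8, 8/3) = 48 servings → $16.80.
bell pepper + banana with both tight: 1.971 servings and 0.6957 servings → $1.23.
The minimum over all feasible corners is $1.23.

$1.23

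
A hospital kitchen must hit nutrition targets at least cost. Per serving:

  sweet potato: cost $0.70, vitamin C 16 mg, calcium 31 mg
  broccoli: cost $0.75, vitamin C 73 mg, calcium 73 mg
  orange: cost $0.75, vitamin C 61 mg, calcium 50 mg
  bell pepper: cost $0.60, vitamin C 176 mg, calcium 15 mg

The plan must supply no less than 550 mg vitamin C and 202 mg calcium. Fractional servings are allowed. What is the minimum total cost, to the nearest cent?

The cheapest plan sits at a corner of the feasible region — with two constraints it uses at most two foods.
sweet potato only: max(550/16, 202/31) = 34.38 servings → $24.06.
broccoli only: max(550/73, 202/73) = 7.534 servings → $5.65.
orange only: max(550/61, 202/50) = 9.016 servings → $6.76.
bell pepper only: max(550/176, 202/15) = 13.47 servings → $8.08.
sweet potato + broccoli: the both-tight solution has a negative serving — not a feasible corner.
sweet potato + orange with both targets exact would need a negative amount; discard.
sweet potato + bell pepper with both tight: 5.234 servings and 2.649 servings → $5.25.
broccoli + orange: intersection lies outside the first quadrant.
broccoli + bell pepper with both tight: 2.323 servings and 2.161 servings → $3.04.
orange + bell pepper with both tight: 3.463 servings and 1.925 servings → $3.75.
Cheapest feasible corner: $3.04.

$3.04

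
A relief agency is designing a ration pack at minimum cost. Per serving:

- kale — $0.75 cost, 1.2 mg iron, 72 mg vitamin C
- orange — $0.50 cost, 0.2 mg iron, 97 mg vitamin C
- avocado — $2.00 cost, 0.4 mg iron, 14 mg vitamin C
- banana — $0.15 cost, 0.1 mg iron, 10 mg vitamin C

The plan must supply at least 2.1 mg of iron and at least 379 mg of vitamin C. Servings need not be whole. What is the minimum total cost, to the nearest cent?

This is a tiny linear program; its minimum lies at a vertex of the feasible set. List the vertices and price them.
kale only: max(2.1/1.2, 379/72) = 5.264 servings → $3.95.
orange only: max(2.1/0.2, 379/97) = 10.5 servings → $5.25.
avocado only: max(2.1/0.4, 379/14) = 27.07 servings → $54.14.
banana only: max(2.1/0.1, 379/10) = 37.9 servings → $5.68.
kale + orange with both tight: 1.254 servings and 2.976 servings → $2.43.
kale + avocado: the both-tight solution has a negative serving — not a feasible corner.
kale + banana with both targets exact would need a negative amount; discard.
orange + avocado with both tight: 3.394 servings and 3.553 servings → $8.80.
orange + banana with both tight: 2.195 servings and 16.61 servings → $3.59.
avocado + banana: intersection lies outside the first quadrant.
So the least-cost plan costs $2.43.

$2.43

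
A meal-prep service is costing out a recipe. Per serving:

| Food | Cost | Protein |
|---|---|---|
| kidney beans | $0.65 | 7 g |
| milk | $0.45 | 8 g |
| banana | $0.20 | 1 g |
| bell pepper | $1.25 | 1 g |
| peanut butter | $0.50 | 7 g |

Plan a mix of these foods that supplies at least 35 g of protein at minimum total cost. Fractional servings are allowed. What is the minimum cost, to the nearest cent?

Cost per g of protein: milk $0.0563, peanut butter $0.0714, kidney beans $0.0929, banana $0.2000, bell pepper $1.2500.
With no serving limits, use only milk: 35 g / 8 g = 4.375 servings × $0.45 = $1.97.

$1.97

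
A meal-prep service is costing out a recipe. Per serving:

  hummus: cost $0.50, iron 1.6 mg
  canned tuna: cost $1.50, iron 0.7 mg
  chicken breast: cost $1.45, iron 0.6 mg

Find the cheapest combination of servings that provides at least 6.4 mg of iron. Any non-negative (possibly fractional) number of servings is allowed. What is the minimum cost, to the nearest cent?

Cost per mg of iron: hummus $0.3125, canned tuna $2.1429, chicken breast $2.4167.
With no serving limits, use only hummus: 6.4 mg / 1.6 mg = 4 servings × $0.50 = $2.00.

$2.00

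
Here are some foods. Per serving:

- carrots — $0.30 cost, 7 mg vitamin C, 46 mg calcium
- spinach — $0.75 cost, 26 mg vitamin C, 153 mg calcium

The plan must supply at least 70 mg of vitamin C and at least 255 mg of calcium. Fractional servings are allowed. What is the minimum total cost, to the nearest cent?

$2.02

At the optimum either one food covers both requirements or two foods hit both targets exactly; no other combination can be cheaper.
carrots only: max(70/7, 255/46) = 10 servings → $3.00.
spinach only: max(70/26, 255/153) = 2.692 servings → $2.02.
carrots + spinach: the both-tight solution has a negative serving — not a feasible corner.
Cheapest feasible corner: $2.02.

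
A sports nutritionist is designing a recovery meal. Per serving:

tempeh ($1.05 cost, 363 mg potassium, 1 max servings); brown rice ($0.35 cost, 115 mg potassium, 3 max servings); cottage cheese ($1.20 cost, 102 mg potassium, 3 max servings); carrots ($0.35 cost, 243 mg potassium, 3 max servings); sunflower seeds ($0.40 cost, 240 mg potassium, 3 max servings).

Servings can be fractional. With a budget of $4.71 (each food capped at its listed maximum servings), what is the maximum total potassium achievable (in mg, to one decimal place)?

2187.6 mg

Potassium per dollar: carrots 694.3, sunflower seeds 600, tempeh 345.7, brown rice 328.6, cottage cheese 85.
Take 3 servings of carrots: spends $1.05, +729.0 mg potassium (running total 729.0 mg).
Take 3 servings of sunflower seeds: spends $1.20, +720.0 mg potassium (running total 1449.0 mg).
Take 1 serving of tempeh: spends $1.05, +363.0 mg potassium (running total 1812.0 mg).
Take 3 servings of brown rice: spends $1.05, +345.0 mg potassium (running total 2157.0 mg).
Take 0.3 servings of cottage cheese: spends $0.36, +30.6 mg potassium (running total 2187.6 mg).
Filling greedily by potassium-per-dollar is optimal for one linear limit, giving 2187.6 mg.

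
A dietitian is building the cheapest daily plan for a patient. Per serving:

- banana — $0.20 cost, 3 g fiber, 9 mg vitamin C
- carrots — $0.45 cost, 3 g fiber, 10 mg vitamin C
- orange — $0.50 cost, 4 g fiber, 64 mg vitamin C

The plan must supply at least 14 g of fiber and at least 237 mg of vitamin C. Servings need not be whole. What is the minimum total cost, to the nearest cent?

For a min-cost LP with two ≥-constraints, a basic feasible solution has at most two positive variables.
banana only: max(14/3, 237/9) = 26.33 servings → $5.27.
carrots only: max(14/3, 237/10) = 23.7 servings → $10.66.
orange only: max(14/4, 237/64) = 3.703 servings → $1.85.
banana + carrots: the both-tight solution has a negative serving — not a feasible corner.
banana + orange with both targets exact would need a negative amount; discard.
carrots + orange with both targets exact would need a negative amount; discard.
The minimum over all feasible corners is $1.85.

$1.85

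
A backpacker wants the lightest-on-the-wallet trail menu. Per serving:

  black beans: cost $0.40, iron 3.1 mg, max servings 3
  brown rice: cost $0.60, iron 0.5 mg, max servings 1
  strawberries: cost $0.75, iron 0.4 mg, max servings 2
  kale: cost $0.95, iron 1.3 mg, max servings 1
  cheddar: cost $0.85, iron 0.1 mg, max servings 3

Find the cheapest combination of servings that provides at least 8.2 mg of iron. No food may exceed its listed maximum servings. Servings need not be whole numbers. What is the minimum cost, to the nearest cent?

Cost per mg of iron: black beans $0.1290, kale $0.7308, brown rice $1.2000, strawberries $1.8750, cheddar $8.5000.
Take 2.645 servings of black beans: +8.2 mg iron for $1.06 (total $1.06, still need 0.0 mg).
Greedy by cheapest-per-mg is optimal for a single linear constraint, so the minimum cost is $1.06.

$1.06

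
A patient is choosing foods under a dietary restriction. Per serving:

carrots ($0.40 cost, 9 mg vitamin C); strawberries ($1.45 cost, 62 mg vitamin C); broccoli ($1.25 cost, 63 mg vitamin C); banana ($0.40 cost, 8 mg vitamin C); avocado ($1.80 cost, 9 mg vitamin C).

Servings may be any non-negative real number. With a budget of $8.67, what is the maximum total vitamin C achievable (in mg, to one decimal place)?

437.0 mg

Vitamin C per dollar: broccoli 50.4, strawberries 42.76, carrots 22.5, banana 20, avocado 5.
With no serving limits, spend the whole cost allowance on broccoli: $8.67 / $1.25 × 63 mg = 437.0 mg.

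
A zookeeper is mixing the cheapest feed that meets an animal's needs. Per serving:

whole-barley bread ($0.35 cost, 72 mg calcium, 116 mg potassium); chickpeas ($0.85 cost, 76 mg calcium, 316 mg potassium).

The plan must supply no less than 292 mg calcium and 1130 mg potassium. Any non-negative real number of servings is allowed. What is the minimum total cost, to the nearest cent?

$3.06

At the optimum either one food covers both requirements or two foods hit both targets exactly; no other combination can be cheaper.
whole-barley bread only: max(292/72, 1130/116) = 9.741 servings → $3.41.
chickpeas only: max(292/76, 1130/316) = 3.842 servings → $3.27.
whole-barley bread + chickpeas with both tight: 0.4587 servings and 3.408 servings → $3.06.
So the least-cost plan costs $3.06.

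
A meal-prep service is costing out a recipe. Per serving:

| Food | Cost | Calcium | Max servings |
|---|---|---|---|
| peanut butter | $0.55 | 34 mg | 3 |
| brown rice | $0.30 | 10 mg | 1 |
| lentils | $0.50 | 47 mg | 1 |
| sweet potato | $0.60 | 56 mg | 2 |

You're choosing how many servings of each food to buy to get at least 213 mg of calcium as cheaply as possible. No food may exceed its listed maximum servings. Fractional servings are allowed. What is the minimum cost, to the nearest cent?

Cost per mg of calcium: lentils $0.0106, sweet potato $0.0107, peanut butter $0.0162, brown rice $0.0300.
Take 1 serving of lentils: +47.0 mg calcium for $0.50 (total $0.50, still need 166.0 mg).
Take 2 servings of sweet potato: +112.0 mg calcium for $1.20 (total $1.70, still need 54.0 mg).
Take 1.588 servings of peanut butter: +54.0 mg calcium for $0.87 (total $2.57, still need 0.0 mg).
Filling from the cheapest source first is optimal under one linear minimum: $2.57.

$2.57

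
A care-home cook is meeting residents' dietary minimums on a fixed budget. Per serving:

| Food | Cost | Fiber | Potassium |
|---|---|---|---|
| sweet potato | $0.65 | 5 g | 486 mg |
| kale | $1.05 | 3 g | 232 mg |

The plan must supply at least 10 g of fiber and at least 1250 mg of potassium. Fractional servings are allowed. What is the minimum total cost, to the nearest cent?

With two linear requirements the optimum uses one or two foods; enumerate the corners.
sweet potato only: max(10/5, 1250/486) = 2.572 servings → $1.67.
kale only: max(10/3, 1250/232) = 5.388 servings → $5.66.
sweet potato + kale: the both-tight solution has a negative serving — not a feasible corner.
The minimum over all feasible corners is $1.67.

$1.67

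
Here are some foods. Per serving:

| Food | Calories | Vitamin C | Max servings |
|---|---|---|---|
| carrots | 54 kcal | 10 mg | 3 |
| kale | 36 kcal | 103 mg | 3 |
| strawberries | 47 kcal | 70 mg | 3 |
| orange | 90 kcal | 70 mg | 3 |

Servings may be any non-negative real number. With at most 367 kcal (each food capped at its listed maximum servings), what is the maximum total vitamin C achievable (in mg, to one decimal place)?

Vitamin C per kcal: kale 2.861, strawberries 1.489, orange 0.7778, carrots 0.1852.
Take 3 servings of kale: uses 108 kcal, +309.0 mg vitamin C (running total 309.0 mg).
Take 3 servings of strawberries: uses 141 kcal, +210.0 mg vitamin C (running total 519.0 mg).
Take 1.311 servings of orange: uses 118 kcal, +91.8 mg vitamin C (running total 610.8 mg).
Filling greedily by vitamin C-per-kcal is optimal for one linear limit, giving 610.8 mg.

610.8 mg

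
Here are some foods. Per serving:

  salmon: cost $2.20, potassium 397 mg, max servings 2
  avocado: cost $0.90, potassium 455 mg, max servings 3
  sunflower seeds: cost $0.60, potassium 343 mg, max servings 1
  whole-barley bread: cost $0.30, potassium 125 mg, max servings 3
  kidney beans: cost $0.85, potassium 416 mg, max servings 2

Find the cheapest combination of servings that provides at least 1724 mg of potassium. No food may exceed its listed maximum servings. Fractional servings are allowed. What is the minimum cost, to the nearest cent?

$3.33

Cost per mg of potassium: sunflower seeds $0.0017, avocado $0.0020, kidney beans $0.0020, whole-barley bread $0.0024, salmon $0.0055.
Take 1 serving of sunflower seeds: +343.0 mg potassium for $0.60 (total $0.60, still need 1381.0 mg).
Take 3 servings of avocado: +1365.0 mg potassium for $2.70 (total $3.30, still need 16.0 mg).
Take 0.03846 servings of kidney beans: +16.0 mg potassium for $0.03 (total $3.33, still need 0.0 mg).
Filling from the cheapest source first is optimal under one linear minimum: $3.33.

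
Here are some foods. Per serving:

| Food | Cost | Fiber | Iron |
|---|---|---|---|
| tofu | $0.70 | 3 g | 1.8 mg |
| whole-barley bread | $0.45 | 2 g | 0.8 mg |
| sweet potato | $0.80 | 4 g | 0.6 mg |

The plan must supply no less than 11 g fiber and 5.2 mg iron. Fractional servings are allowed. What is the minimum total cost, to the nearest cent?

At the optimum either one food covers both requirements or two foods hit both targets exactly; no other combination can be cheaper.
tofu only: max(11/3, 5.2/1.8) = 3.667 servings → $2.57.
whole-barley bread only: max(11/2, 5.2/0.8) = 6.5 servings → $2.92.
sweet potato only: max(11/4, 5.2/0.6) = 8.667 servings → $6.93.
tofu + whole-barley bread with both tight: 1.333 servings and 3.5 servings → $2.51.
tofu + sweet potato with both tight: 2.63 servings and 0.7778 servings → $2.46.
whole-barley bread + sweet potato with both targets exact would need a negative amount; discard.
Cheapest feasible corner: $2.46.

$2.46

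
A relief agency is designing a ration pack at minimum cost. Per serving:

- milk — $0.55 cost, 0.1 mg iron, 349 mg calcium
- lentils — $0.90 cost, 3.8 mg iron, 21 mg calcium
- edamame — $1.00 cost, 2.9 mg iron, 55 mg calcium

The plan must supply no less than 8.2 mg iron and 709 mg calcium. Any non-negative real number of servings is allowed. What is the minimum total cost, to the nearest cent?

$2.94

Minimising a linear cost over {iron ≥ 8.2, calcium ≥ 709, servings ≥ 0} — the optimum is at a vertex, using one or two foods.
milk only: max(8.2/0.1, 709/349) = 82 servings → $45.10.
lentils only: max(8.2/3.8, 709/21) = 33.76 servings → $30.39.
edamame only: max(8.2/2.9, 709/55) = 12.89 servings → $12.89.
milk + lentils with both tight: 1.905 servings and 2.108 servings → $2.94.
milk + edamame with both tight: 1.595 servings and 2.773 servings → $3.65.
lentils + edamame with both targets exact would need a negative amount; discard.
The minimum over all feasible corners is $2.94.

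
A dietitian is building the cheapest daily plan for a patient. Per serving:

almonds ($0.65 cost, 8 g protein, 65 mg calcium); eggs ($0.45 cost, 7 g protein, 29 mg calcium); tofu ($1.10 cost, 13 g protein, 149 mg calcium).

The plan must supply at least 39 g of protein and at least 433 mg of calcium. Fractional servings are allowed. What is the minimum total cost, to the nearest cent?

For a min-cost LP with two ≥-constraints, a basic feasible solution has at most two positive variables.
almonds only: max(39/8, 433/65) = 6.662 servings → $4.33.
eggs only: max(39/7, 433/29) = 14.93 servings → $6.72.
tofu only: max(39/13, 433/149) = 3 servings → $3.30.
almonds + eggs: the both-tight solution has a negative serving — not a feasible corner.
almonds + tofu with both tight: 0.5245 servings and 2.677 servings → $3.29.
eggs + tofu with both tight: 0.2733 servings and 2.853 servings → $3.26.
The minimum over all feasible corners is $3.26.

$3.26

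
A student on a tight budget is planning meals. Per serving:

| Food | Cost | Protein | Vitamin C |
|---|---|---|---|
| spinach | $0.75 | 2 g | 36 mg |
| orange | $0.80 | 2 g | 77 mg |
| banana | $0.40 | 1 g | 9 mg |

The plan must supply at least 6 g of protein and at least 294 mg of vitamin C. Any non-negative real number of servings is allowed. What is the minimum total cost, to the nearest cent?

$3.05

The cheapest plan sits at a corner of the feasible region — with two constraints it uses at most two foods.
spinach only: max(6/2, 294/36) = 8.167 servings → $6.12.
orange only: max(6/2, 294/77) = 3.818 servings → $3.05.
banana only: max(6/1, 294/9) = 32.67 servings → $13.07.
spinach + orange: intersection lies outside the first quadrant.
spinach + banana: intersection lies outside the first quadrant.
orange + banana with both targets exact would need a negative amount; discard.
Cheapest feasible corner: $3.05.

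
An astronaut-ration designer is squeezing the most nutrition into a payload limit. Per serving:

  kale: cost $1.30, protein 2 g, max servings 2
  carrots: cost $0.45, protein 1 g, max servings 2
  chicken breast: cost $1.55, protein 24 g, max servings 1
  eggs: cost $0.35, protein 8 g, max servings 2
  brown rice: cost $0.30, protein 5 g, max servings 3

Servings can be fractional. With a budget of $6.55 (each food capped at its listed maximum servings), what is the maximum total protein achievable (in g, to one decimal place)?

Protein per dollar: eggs 22.86, brown rice 16.67, chicken breast 15.48, carrots 2.222, kale 1.538.
Take 2 servings of eggs: spends $0.70, +16.0 g protein (running total 16.0 g).
Take 3 servings of brown rice: spends $0.90, +15.0 g protein (running total 31.0 g).
Take 1 serving of chicken breast: spends $1.55, +24.0 g protein (running total 55.0 g).
Take 2 servings of carrots: spends $0.90, +2.0 g protein (running total 57.0 g).
Take 1.923 servings of kale: spends $2.50, +3.8 g protein (running total 60.8 g).
Filling greedily by protein-per-dollar is optimal for one linear limit, giving 60.8 g.

60.8 g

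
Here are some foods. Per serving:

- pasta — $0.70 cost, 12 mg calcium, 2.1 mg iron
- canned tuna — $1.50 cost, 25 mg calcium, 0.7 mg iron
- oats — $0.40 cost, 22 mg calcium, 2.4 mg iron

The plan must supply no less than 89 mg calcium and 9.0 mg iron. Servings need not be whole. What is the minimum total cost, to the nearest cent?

An LP optimum is at a vertex; with two nutrient constraints at most two foods are used. Check each candidate.
pasta only: max(89/12, 9.0/2.1) = 7.417 servings → $5.19.
canned tuna only: max(89/25, 9.0/0.7) = 12.86 servings → $19.29.
oats only: max(89/22, 9.0/2.4) = 4.045 servings → $1.62.
pasta + canned tuna with both tight: 3.689 servings and 1.789 servings → $5.27.
pasta + oats: the both-tight solution has a negative serving — not a feasible corner.
canned tuna + oats with both tight: 0.3498 servings and 3.648 servings → $1.98.
Cheapest feasible corner: $1.62.

$1.62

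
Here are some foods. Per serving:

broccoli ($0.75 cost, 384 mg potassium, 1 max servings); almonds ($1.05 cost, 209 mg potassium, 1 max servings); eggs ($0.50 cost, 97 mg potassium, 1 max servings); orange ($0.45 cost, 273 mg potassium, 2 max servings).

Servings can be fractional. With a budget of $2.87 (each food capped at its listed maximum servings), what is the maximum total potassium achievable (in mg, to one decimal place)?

1172.0 mg

Potassium per dollar: orange 606.7, broccoli 512, almonds 199, eggs 194.
Take 2 servings of orange: spends $0.90, +546.0 mg potassium (running total 546.0 mg).
Take 1 serving of broccoli: spends $0.75, +384.0 mg potassium (running total 930.0 mg).
Take 1 serving of almonds: spends $1.05, +209.0 mg potassium (running total 1139.0 mg).
Take 0.34 servings of eggs: spends $0.17, +33.0 mg potassium (running total 1172.0 mg).
Greedy by best ratio exhausts the cost allowance optimally: 1172.0 mg.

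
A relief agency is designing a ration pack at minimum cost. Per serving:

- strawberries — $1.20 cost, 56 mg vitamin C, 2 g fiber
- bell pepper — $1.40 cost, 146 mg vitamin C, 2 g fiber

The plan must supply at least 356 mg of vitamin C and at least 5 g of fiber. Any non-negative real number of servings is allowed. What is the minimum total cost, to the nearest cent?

This is a tiny linear program; its minimum lies at a vertex of the feasible set. List the vertices and price them.
strawberries only: max(356/56, 5/2) = 6.357 servings → $7.63.
bell pepper only: max(356/146, 5/2) = 2.5 servings → $3.50.
strawberries + bell pepper with both tight: 0.1 servings and 2.4 servings → $3.48.
The minimum over all feasible corners is $3.48.

$3.48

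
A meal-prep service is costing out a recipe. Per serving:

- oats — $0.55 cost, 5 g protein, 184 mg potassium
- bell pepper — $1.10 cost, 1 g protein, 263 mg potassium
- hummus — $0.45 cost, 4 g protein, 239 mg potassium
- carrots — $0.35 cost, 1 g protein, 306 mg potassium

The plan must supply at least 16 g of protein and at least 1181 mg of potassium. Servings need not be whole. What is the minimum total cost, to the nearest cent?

$2.02

Two binding constraints pin down two serving amounts, so the optimal mix uses at most two foods. The candidates are each food alone (scaled to the tighter of protein/potassium) and each pair with both constraints tight.
oats only: max(16/5, 1181/184) = 6.418 servings → $3.53.
bell pepper only: max(16/1, 1181/263) = 16 servings → $17.60.
hummus only: max(16/4, 1181/239) = 4.941 servings → $2.22.
carrots only: max(16/1, 1181/306) = 16 servings → $5.60.
oats + bell pepper with both tight: 2.676 servings and 2.618 servings → $4.35.
oats + hummus: the both-tight solution has a negative serving — not a feasible corner.
oats + carrots with both tight: 2.76 servings and 2.2 servings → $2.29.
bell pepper + hummus with both tight: 1.107 servings and 3.723 servings → $2.89.
bell pepper + carrots with both targets exact would need a negative amount; discard.
hummus + carrots with both tight: 3.772 servings and 0.9137 servings → $2.02.
So the least-cost plan costs $2.02.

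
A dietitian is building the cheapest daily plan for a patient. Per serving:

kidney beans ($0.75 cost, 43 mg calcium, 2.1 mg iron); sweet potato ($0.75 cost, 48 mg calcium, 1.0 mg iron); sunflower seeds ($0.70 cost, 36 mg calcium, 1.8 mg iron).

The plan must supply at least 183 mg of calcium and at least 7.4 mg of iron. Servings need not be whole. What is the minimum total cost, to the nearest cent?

$3.09

For a min-cost LP with two ≥-constraints, a basic feasible solution has at most two positive variables.
kidney beans only: max(183/43, 7.4/2.1) = 4.256 servings → $3.19.
sweet potato only: max(183/48, 7.4/1.0) = 7.4 servings → $5.55.
sunflower seeds only: max(183/36, 7.4/1.8) = 5.083 servings → $3.56.
kidney beans + sweet potato with both tight: 2.979 servings and 1.144 servings → $3.09.
kidney beans + sunflower seeds with both targets exact would need a negative amount; discard.
sweet potato + sunflower seeds with both tight: 1.25 servings and 3.417 servings → $3.33.
The minimum over all feasible corners is $3.09.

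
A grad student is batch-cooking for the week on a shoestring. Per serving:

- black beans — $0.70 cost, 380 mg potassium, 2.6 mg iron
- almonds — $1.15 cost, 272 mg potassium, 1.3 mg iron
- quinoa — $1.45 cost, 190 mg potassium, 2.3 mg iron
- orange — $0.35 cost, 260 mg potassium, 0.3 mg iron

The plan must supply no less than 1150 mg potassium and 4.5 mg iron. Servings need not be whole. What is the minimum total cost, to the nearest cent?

$1.82

The cheapest plan sits at a corner of the feasible region — with two constraints it uses at most two foods.
black beans only: max(1150/380, 4.5/2.6) = 3.026 servings → $2.12.
almonds only: max(1150/272, 4.5/1.3) = 4.228 servings → $4.86.
quinoa only: max(1150/190, 4.5/2.3) = 6.053 servings → $8.78.
orange only: max(1150/260, 4.5/0.3) = 15 servings → $5.25.
black beans + almonds: the both-tight solution has a negative serving — not a feasible corner.
black beans + quinoa: the both-tight solution has a negative serving — not a feasible corner.
black beans + orange with both tight: 1.468 servings and 2.278 servings → $1.82.
almonds + quinoa with both targets exact would need a negative amount; discard.
almonds + orange with both tight: 3.218 servings and 1.057 servings → $4.07.
quinoa + orange with both tight: 1.525 servings and 3.309 servings → $3.37.
So the least-cost plan costs $1.82.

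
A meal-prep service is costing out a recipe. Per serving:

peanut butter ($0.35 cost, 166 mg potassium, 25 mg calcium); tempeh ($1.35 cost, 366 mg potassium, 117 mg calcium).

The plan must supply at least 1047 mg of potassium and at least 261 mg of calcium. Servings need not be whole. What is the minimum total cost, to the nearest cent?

$3.17

Minimising a linear cost over {potassium ≥ 1047, calcium ≥ 261, servings ≥ 0} — the optimum is at a vertex, using one or two foods.
peanut butter only: max(1047/166, 261/25) = 10.44 servings → $3.65.
tempeh only: max(1047/366, 261/117) = 2.861 servings → $3.86.
peanut butter + tempeh with both tight: 2.626 servings and 1.67 servings → $3.17.
So the least-cost plan costs $3.17.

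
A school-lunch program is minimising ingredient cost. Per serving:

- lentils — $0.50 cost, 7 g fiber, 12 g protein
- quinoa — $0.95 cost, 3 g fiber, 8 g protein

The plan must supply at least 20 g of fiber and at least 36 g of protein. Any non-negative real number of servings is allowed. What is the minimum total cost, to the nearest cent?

Check every corner: each single food scaled to meet both minima, and each pair solved so both constraints bind.
lentils only: max(20/7, 36/12) = 3 servings → $1.50.
quinoa only: max(20/3, 36/8) = 6.667 servings → $6.33.
lentils + quinoa with both tight: 2.6 servings and 0.6 servings → $1.87.
The minimum over all feasible corners is $1.50.

$1.50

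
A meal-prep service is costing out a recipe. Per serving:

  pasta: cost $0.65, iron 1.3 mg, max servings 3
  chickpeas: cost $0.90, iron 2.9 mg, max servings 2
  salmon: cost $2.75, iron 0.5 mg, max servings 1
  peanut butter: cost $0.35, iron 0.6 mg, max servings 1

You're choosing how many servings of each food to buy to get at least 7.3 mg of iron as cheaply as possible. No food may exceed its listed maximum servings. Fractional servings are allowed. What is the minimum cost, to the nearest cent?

$2.55

Cost per mg of iron: chickpeas $0.3103, pasta $0.5000, peanut butter $0.5833, salmon $5.5000.
Take 2 servings of chickpeas: +5.8 mg iron for $1.80 (total $1.80, still need 1.5 mg).
Take 1.154 servings of pasta: +1.5 mg iron for $0.75 (total $2.55, still need 0.0 mg).
Greedy by cheapest-per-mg is optimal for a single linear constraint, so the minimum cost is $2.55.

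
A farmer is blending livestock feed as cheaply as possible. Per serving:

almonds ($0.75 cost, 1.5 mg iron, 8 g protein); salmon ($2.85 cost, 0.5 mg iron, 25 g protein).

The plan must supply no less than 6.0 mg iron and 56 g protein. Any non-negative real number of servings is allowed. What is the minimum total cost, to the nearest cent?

$5.25

An LP optimum is at a vertex; with two nutrient constraints at most two foods are used. Check each candidate.
almonds only: max(6.0/1.5, 56/8) = 7 servings → $5.25.
salmon only: max(6.0/0.5, 56/25) = 12 servings → $34.20.
almonds + salmon with both tight: 3.642 servings and 1.075 servings → $5.79.
The minimum over all feasible corners is $5.25.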